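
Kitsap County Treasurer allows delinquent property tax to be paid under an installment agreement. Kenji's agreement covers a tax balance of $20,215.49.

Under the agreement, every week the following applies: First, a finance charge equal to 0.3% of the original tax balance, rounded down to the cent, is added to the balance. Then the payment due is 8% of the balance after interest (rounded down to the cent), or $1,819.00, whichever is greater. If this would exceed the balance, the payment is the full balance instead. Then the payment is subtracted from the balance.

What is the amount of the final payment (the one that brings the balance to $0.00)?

Week 1: $20,215.49 +$60.64 interest = $20,276.13; pay $1,819.00 → $18,457.13
Week 2: $18,457.13 +$60.64 interest = $18,517.77; pay $1,819.00 → $16,698.77
Week 3: $16,698.77 +$60.64 interest = $16,759.41; pay $1,819.00 → $14,940.41
Week 4: $14,940.41 +$60.64 interest = $15,001.05; pay $1,819.00 → $13,182.05
Week 5: $13,182.05 +$60.64 interest = $13,242.69; pay $1,819.00 → $11,423.69
Week 6: $11,423.69 +$60.64 interest = $11,484.33; pay $1,819.00 → $9,665.33
Week 7: $9,665.33 +$60.64 interest = $9,725.97; pay $1,819.00 → $7,906.97
Week 8: $7,906.97 +$60.64 interest = $7,967.61; pay $1,819.00 → $6,148.61
Week 9: $6,148.61 +$60.64 interest = $6,209.25; pay $1,819.00 → $4,390.25
Week 10: $4,390.25 +$60.64 interest = $4,450.89; pay $1,819.00 → $2,631.89
Week 11: $2,631.89 +$60.64 interest = $2,692.53; pay $1,819.00 → $873.53
Week 12: $873.53 +$60.64 interest = $934.17; pay $934.17 → $0.00

$934.17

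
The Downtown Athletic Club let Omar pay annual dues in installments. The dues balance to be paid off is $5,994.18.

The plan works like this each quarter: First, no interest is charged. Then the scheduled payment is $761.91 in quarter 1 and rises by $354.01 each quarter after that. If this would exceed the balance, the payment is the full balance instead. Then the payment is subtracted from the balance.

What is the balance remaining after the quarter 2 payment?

$4,116.35

Quarter 1: $5,994.18 − $761.91 → $5,232.27
Quarter 2: $5,232.27 − $1,115.92 → $4,116.35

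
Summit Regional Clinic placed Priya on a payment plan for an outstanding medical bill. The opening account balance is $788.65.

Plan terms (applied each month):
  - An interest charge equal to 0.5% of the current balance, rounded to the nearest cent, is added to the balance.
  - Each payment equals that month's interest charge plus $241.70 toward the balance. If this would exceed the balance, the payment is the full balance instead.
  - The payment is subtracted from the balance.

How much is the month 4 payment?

$63.87

# | Opening | Interest | Payment | End bal
1 | $788.65 | $3.94 | $245.64 | $546.95
2 | $546.95 | $2.73 | $244.43 | $305.25
3 | $305.25 | $1.53 | $243.23 | $63.55
4 | $63.55 | $0.32 | $63.87 | $0.00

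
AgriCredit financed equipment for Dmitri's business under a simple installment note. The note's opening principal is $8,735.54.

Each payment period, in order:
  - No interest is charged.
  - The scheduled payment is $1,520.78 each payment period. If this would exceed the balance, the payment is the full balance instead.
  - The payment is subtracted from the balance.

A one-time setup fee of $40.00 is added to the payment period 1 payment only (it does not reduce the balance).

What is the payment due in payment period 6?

Payment period 1: opening $8,735.54; payment $1,520.78 (+ $40.00 fee); balance $7,214.76
Payment period 2: opening $7,214.76; payment $1,520.78; balance $5,693.98
Payment period 3: opening $5,693.98; payment $1,520.78; balance $4,173.20
Payment period 4: opening $4,173.20; payment $1,520.78; balance $2,652.42
Payment period 5: opening $2,652.42; payment $1,520.78; balance $1,131.64
Payment period 6: opening $1,131.64; payment $1,131.64; balance $0.00

$1,131.64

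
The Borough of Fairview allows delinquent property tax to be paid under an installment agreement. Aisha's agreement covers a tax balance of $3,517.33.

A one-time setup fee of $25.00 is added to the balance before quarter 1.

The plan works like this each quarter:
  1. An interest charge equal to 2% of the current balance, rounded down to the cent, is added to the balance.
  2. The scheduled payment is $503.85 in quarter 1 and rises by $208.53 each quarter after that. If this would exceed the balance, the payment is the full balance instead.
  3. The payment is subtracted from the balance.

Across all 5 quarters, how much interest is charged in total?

$223.73

Quarter 1: $3,542.33 +$70.84 interest = $3,613.17; pay $503.85 → $3,109.32
Quarter 2: $3,109.32 +$62.18 interest = $3,171.50; pay $712.38 → $2,459.12
Quarter 3: $2,459.12 +$49.18 interest = $2,508.30; pay $920.91 → $1,587.39
Quarter 4: $1,587.39 +$31.74 interest = $1,619.13; pay $1,129.44 → $489.69
Quarter 5: $489.69 +$9.79 interest = $499.48; pay $499.48 → $0.00
Total interest: $70.84 + $62.18 + $49.18 + $31.74 + $9.79 = $223.73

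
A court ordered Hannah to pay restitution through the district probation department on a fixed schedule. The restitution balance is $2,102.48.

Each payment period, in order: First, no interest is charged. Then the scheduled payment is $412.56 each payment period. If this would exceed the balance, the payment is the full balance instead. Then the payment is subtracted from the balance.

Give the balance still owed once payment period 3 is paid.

Payment period 1: opening $2,102.48; payment $412.56; balance $1,689.92
Payment period 2: opening $1,689.92; payment $412.56; balance $1,277.36
Payment period 3: opening $1,277.36; payment $412.56; balance $864.80

$864.80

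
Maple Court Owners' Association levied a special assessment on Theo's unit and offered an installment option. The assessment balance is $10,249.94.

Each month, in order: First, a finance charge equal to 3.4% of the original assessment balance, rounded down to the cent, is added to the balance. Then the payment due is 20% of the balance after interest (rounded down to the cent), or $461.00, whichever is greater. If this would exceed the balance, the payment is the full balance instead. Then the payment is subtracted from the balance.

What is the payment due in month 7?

$812.80

Month 1: opening $10,249.94; interest $348.49 → $10,598.43; payment $2,119.68; balance $8,478.75
Month 2: opening $8,478.75; interest $348.49 → $8,827.24; payment $1,765.44; balance $7,061.80
Month 3: opening $7,061.80; interest $348.49 → $7,410.29; payment $1,482.05; balance $5,928.24
Month 4: opening $5,928.24; interest $348.49 → $6,276.73; payment $1,255.34; balance $5,021.39
Month 5: opening $5,021.39; interest $348.49 → $5,369.88; payment $1,073.97; balance $4,295.91
Month 6: opening $4,295.91; interest $348.49 → $4,644.40; payment $928.88; balance $3,715.52
Month 7: opening $3,715.52; interest $348.49 → $4,064.01; payment $812.80; balance $3,251.21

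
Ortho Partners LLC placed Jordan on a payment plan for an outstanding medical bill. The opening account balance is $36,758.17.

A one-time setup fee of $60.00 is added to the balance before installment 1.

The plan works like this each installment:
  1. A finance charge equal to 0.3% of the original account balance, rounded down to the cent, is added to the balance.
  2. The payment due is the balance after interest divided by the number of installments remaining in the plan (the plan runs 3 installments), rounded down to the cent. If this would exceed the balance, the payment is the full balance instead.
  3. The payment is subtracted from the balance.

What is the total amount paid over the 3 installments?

$37,148.98

Installment 1: $36,818.17 +$110.27 interest = $36,928.44; pay $12,309.48 → $24,618.96
Installment 2: $24,618.96 +$110.27 interest = $24,729.23; pay $12,364.61 → $12,364.62
Installment 3: $12,364.62 +$110.27 interest = $12,474.89; pay $12,474.89 → $0.00
Total paid: $37,148.98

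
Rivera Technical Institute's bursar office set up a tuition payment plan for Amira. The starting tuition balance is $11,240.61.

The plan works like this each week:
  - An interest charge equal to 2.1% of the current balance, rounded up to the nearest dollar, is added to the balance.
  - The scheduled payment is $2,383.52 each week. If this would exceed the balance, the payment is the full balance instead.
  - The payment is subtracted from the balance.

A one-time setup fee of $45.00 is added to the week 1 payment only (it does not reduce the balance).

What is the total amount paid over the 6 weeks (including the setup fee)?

Week 1: $11,240.61 +$237.00 interest = $11,477.61; pay $2,383.52 (+ $45.00 fee) → $9,094.09
Week 2: $9,094.09 +$191.00 interest = $9,285.09; pay $2,383.52 → $6,901.57
Week 3: $6,901.57 +$145.00 interest = $7,046.57; pay $2,383.52 → $4,663.05
Week 4: $4,663.05 +$98.00 interest = $4,761.05; pay $2,383.52 → $2,377.53
Week 5: $2,377.53 +$50.00 interest = $2,427.53; pay $2,383.52 → $44.01
Week 6: $44.01 +$1.00 interest = $45.01; pay $45.01 → $0.00
Total paid: $12,007.61

$12,007.61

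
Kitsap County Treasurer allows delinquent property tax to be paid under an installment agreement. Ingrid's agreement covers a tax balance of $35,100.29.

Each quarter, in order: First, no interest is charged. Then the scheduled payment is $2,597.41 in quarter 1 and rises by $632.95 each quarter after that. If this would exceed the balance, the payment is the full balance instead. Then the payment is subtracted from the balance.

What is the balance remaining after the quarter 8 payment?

$0.00

Quarter 1: $35,100.29 − $2,597.41 → $32,502.88
Quarter 2: $32,502.88 − $3,230.36 → $29,272.52
Quarter 3: $29,272.52 − $3,863.31 → $25,409.21
Quarter 4: $25,409.21 − $4,496.26 → $20,912.95
Quarter 5: $20,912.95 − $5,129.21 → $15,783.74
Quarter 6: $15,783.74 − $5,762.16 → $10,021.58
Quarter 7: $10,021.58 − $6,395.11 → $3,626.47
Quarter 8: $3,626.47 − $3,626.47 → $0.00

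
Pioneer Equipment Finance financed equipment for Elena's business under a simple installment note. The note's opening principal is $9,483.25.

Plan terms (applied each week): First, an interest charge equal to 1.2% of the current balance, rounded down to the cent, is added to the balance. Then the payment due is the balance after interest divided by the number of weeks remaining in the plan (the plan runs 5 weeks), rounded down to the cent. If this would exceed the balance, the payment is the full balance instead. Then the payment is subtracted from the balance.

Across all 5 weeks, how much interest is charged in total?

$346.88

Week 1: opening $9,483.25; interest $113.79 → $9,597.04; payment $1,919.40; balance $7,677.64
Week 2: opening $7,677.64; interest $92.13 → $7,769.77; payment $1,942.44; balance $5,827.33
Week 3: opening $5,827.33; interest $69.92 → $5,897.25; payment $1,965.75; balance $3,931.50
Week 4: opening $3,931.50; interest $47.17 → $3,978.67; payment $1,989.33; balance $1,989.34
Week 5: opening $1,989.34; interest $23.87 → $2,013.21; payment $2,013.21; balance $0.00
Total interest: $113.79 + $92.13 + $69.92 + $47.17 + $23.87 = $346.88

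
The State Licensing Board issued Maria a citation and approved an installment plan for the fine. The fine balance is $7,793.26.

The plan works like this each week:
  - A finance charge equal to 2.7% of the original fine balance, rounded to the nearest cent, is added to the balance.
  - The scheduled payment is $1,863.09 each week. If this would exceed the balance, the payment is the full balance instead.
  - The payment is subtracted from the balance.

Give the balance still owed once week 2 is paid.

Week 1: $7,793.26 +$210.42 interest = $8,003.68; pay $1,863.09 → $6,140.59
Week 2: $6,140.59 +$210.42 interest = $6,351.01; pay $1,863.09 → $4,487.92

$4,487.92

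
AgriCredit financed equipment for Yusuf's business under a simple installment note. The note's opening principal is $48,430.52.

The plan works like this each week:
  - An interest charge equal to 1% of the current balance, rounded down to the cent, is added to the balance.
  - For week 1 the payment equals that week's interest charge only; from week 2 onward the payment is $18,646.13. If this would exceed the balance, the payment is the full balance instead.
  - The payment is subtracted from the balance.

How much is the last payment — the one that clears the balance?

# | Opening | Interest | Payment | End bal
1 | $48,430.52 | $484.30 | $484.30 | $48,430.52
2 | $48,430.52 | $484.30 | $18,646.13 | $30,268.69
3 | $30,268.69 | $302.68 | $18,646.13 | $11,925.24
4 | $11,925.24 | $119.25 | $12,044.49 | $0.00

$12,044.49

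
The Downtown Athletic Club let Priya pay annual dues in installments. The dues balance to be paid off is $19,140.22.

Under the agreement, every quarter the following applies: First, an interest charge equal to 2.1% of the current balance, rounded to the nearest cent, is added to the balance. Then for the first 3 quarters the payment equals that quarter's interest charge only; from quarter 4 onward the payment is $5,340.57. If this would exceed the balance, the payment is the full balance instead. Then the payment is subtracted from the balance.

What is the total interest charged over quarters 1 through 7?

Quarter 1: $19,140.22 +$401.94 interest = $19,542.16; pay $401.94 → $19,140.22
Quarter 2: $19,140.22 +$401.94 interest = $19,542.16; pay $401.94 → $19,140.22
Quarter 3: $19,140.22 +$401.94 interest = $19,542.16; pay $401.94 → $19,140.22
Quarter 4: $19,140.22 +$401.94 interest = $19,542.16; pay $5,340.57 → $14,201.59
Quarter 5: $14,201.59 +$298.23 interest = $14,499.82; pay $5,340.57 → $9,159.25
Quarter 6: $9,159.25 +$192.34 interest = $9,351.59; pay $5,340.57 → $4,011.02
Quarter 7: $4,011.02 +$84.23 interest = $4,095.25; pay $4,095.25 → $0.00
Total interest: $401.94 + $401.94 + $401.94 + $401.94 + $298.23 + $192.34 + $84.23 = $2,182.56

$2,182.56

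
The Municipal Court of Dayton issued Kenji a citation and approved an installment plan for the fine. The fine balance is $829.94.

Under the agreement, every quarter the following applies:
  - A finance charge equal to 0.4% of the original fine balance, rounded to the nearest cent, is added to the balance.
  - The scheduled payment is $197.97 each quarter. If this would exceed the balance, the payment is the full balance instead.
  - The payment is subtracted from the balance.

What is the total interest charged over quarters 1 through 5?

$16.60

Quarter 1: opening $829.94; interest $3.32 → $833.26; payment $197.97; balance $635.29
Quarter 2: opening $635.29; interest $3.32 → $638.61; payment $197.97; balance $440.64
Quarter 3: opening $440.64; interest $3.32 → $443.96; payment $197.97; balance $245.99
Quarter 4: opening $245.99; interest $3.32 → $249.31; payment $197.97; balance $51.34
Quarter 5: opening $51.34; interest $3.32 → $54.66; payment $54.66; balance $0.00
Total interest: $3.32 + $3.32 + $3.32 + $3.32 + $3.32 = $16.60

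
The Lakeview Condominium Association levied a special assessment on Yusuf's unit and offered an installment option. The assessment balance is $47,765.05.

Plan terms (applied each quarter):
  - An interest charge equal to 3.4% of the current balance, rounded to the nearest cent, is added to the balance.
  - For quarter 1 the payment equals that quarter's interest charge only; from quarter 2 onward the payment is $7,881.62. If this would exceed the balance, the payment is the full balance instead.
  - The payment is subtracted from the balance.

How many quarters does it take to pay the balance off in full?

8

Quarter 1: $47,765.05 +$1,624.01 interest = $49,389.06; pay $1,624.01 → $47,765.05
Quarter 2: $47,765.05 +$1,624.01 interest = $49,389.06; pay $7,881.62 → $41,507.44
Quarter 3: $41,507.44 +$1,411.25 interest = $42,918.69; pay $7,881.62 → $35,037.07
Quarter 4: $35,037.07 +$1,191.26 interest = $36,228.33; pay $7,881.62 → $28,346.71
Quarter 5: $28,346.71 +$963.79 interest = $29,310.50; pay $7,881.62 → $21,428.88
Quarter 6: $21,428.88 +$728.58 interest = $22,157.46; pay $7,881.62 → $14,275.84
Quarter 7: $14,275.84 +$485.38 interest = $14,761.22; pay $7,881.62 → $6,879.60
Quarter 8: $6,879.60 +$233.91 interest = $7,113.51; pay $7,113.51 → $0.00
Balance reaches $0.00 in quarter 8.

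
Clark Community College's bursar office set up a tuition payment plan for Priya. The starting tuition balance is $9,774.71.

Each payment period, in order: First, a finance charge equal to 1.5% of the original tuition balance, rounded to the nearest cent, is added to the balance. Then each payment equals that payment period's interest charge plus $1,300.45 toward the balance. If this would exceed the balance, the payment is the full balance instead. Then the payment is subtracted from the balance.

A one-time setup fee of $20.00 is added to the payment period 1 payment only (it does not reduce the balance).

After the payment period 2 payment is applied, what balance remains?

$7,173.81

Payment period 1: opening $9,774.71; interest $146.62 → $9,921.33; payment $1,447.07 (+ $20.00 fee); balance $8,474.26
Payment period 2: opening $8,474.26; interest $146.62 → $8,620.88; payment $1,447.07; balance $7,173.81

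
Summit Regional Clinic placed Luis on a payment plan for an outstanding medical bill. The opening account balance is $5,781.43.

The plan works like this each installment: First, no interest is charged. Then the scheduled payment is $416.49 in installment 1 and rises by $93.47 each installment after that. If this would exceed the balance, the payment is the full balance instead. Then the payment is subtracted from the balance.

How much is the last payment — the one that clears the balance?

$903.13

Installment 1: $5,781.43 − $416.49 → $5,364.94
Installment 2: $5,364.94 − $509.96 → $4,854.98
Installment 3: $4,854.98 − $603.43 → $4,251.55
Installment 4: $4,251.55 − $696.90 → $3,554.65
Installment 5: $3,554.65 − $790.37 → $2,764.28
Installment 6: $2,764.28 − $883.84 → $1,880.44
Installment 7: $1,880.44 − $977.31 → $903.13
Installment 8: $903.13 − $903.13 → $0.00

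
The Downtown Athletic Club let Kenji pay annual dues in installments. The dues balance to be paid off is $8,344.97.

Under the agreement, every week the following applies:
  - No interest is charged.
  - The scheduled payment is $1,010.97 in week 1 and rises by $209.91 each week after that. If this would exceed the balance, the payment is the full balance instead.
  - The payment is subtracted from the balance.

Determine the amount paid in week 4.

$1,640.70

# | Opening | Payment | End bal
1 | $8,344.97 | $1,010.97 | $7,334.00
2 | $7,334.00 | $1,220.88 | $6,113.12
3 | $6,113.12 | $1,430.79 | $4,682.33
4 | $4,682.33 | $1,640.70 | $3,041.63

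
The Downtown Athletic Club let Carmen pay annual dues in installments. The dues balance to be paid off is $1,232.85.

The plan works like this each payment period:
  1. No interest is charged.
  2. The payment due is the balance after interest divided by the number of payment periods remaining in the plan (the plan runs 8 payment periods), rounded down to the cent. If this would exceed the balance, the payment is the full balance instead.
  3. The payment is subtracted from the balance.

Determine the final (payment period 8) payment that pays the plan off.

$154.11

# | Opening | Payment | End bal
1 | $1,232.85 | $154.10 | $1,078.75
2 | $1,078.75 | $154.10 | $924.65
3 | $924.65 | $154.10 | $770.55
4 | $770.55 | $154.11 | $616.44
5 | $616.44 | $154.11 | $462.33
6 | $462.33 | $154.11 | $308.22
7 | $308.22 | $154.11 | $154.11
8 | $154.11 | $154.11 | $0.00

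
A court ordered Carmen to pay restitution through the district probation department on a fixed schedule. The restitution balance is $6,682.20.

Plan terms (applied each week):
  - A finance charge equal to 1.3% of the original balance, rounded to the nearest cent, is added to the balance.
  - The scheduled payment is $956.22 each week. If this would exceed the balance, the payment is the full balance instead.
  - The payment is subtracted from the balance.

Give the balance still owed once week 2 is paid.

Week 1: opening $6,682.20; interest $86.87 → $6,769.07; payment $956.22; balance $5,812.85
Week 2: opening $5,812.85; interest $86.87 → $5,899.72; payment $956.22; balance $4,943.50

$4,943.50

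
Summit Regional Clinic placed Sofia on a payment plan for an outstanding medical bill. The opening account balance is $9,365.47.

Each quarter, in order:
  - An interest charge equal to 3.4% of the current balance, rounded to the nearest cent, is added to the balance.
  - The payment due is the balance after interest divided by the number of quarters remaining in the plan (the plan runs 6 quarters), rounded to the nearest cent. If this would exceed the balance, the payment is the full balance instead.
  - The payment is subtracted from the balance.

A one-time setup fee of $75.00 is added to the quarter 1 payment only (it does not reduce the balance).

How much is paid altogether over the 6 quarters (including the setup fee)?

$10,620.31

Quarter 1: opening $9,365.47; interest $318.43 → $9,683.90; payment $1,613.98 (+ $75.00 fee); balance $8,069.92
Quarter 2: opening $8,069.92; interest $274.38 → $8,344.30; payment $1,668.86; balance $6,675.44
Quarter 3: opening $6,675.44; interest $226.96 → $6,902.40; payment $1,725.60; balance $5,176.80
Quarter 4: opening $5,176.80; interest $176.01 → $5,352.81; payment $1,784.27; balance $3,568.54
Quarter 5: opening $3,568.54; interest $121.33 → $3,689.87; payment $1,844.94; balance $1,844.93
Quarter 6: opening $1,844.93; interest $62.73 → $1,907.66; payment $1,907.66; balance $0.00
Total paid: $10,620.31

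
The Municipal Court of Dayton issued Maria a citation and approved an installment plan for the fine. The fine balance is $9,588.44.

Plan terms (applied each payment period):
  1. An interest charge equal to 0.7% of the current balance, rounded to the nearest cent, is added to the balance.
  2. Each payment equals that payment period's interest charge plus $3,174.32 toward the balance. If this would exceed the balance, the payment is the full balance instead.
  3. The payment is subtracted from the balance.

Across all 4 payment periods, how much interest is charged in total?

$135.16

Payment period 1: opening $9,588.44; interest $67.12 → $9,655.56; payment $3,241.44; balance $6,414.12
Payment period 2: opening $6,414.12; interest $44.90 → $6,459.02; payment $3,219.22; balance $3,239.80
Payment period 3: opening $3,239.80; interest $22.68 → $3,262.48; payment $3,197.00; balance $65.48
Payment period 4: opening $65.48; interest $0.46 → $65.94; payment $65.94; balance $0.00
Total interest: $67.12 + $44.90 + $22.68 + $0.46 = $135.16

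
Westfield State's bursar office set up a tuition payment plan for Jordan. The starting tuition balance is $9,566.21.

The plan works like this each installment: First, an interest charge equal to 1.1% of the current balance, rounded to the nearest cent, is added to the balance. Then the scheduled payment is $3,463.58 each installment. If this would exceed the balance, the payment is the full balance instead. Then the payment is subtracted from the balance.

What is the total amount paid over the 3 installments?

Installment 1: $9,566.21 +$105.23 interest = $9,671.44; pay $3,463.58 → $6,207.86
Installment 2: $6,207.86 +$68.29 interest = $6,276.15; pay $3,463.58 → $2,812.57
Installment 3: $2,812.57 +$30.94 interest = $2,843.51; pay $2,843.51 → $0.00
Total paid: $9,770.67

$9,770.67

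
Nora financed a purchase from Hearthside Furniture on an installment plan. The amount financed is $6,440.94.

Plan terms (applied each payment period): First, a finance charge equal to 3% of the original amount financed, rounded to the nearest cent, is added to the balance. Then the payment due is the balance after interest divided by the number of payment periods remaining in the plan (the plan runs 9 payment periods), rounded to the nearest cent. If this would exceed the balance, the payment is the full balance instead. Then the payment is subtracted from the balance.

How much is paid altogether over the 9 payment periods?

$8,180.01

# | Opening | Interest | Payment | End bal
1 | $6,440.94 | $193.23 | $737.13 | $5,897.04
2 | $5,897.04 | $193.23 | $761.28 | $5,328.99
3 | $5,328.99 | $193.23 | $788.89 | $4,733.33
4 | $4,733.33 | $193.23 | $821.09 | $4,105.47
5 | $4,105.47 | $193.23 | $859.74 | $3,438.96
6 | $3,438.96 | $193.23 | $908.05 | $2,724.14
7 | $2,724.14 | $193.23 | $972.46 | $1,944.91
8 | $1,944.91 | $193.23 | $1,069.07 | $1,069.07
9 | $1,069.07 | $193.23 | $1,262.30 | $0.00
Total paid: $8,180.01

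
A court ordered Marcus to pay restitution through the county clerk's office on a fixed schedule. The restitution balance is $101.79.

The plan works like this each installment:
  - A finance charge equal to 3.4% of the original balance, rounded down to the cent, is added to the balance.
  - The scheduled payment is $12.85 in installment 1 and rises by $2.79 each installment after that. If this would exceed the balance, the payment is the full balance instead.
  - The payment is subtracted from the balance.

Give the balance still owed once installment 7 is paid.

Installment 1: opening $101.79; interest $3.46 → $105.25; payment $12.85; balance $92.40
Installment 2: opening $92.40; interest $3.46 → $95.86; payment $15.64; balance $80.22
Installment 3: opening $80.22; interest $3.46 → $83.68; payment $18.43; balance $65.25
Installment 4: opening $65.25; interest $3.46 → $68.71; payment $21.22; balance $47.49
Installment 5: opening $47.49; interest $3.46 → $50.95; payment $24.01; balance $26.94
Installment 6: opening $26.94; interest $3.46 → $30.40; payment $26.80; balance $3.60
Installment 7: opening $3.60; interest $3.46 → $7.06; payment $7.06; balance $0.00

$0.00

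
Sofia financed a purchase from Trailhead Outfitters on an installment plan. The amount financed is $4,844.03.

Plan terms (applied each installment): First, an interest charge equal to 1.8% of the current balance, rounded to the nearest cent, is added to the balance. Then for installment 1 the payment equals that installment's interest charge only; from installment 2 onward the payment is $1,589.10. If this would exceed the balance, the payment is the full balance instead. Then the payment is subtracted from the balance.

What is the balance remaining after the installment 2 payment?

Installment 1: opening $4,844.03; interest $87.19 → $4,931.22; payment $87.19; balance $4,844.03
Installment 2: opening $4,844.03; interest $87.19 → $4,931.22; payment $1,589.10; balance $3,342.12

$3,342.12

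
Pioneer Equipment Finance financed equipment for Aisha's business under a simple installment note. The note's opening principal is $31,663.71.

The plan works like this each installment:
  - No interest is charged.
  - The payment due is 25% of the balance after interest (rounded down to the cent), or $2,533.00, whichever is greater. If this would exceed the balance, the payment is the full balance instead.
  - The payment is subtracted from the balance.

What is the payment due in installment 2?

Installment 1: opening $31,663.71; payment $7,915.92; balance $23,747.79
Installment 2: opening $23,747.79; payment $5,936.94; balance $17,810.85

$5,936.94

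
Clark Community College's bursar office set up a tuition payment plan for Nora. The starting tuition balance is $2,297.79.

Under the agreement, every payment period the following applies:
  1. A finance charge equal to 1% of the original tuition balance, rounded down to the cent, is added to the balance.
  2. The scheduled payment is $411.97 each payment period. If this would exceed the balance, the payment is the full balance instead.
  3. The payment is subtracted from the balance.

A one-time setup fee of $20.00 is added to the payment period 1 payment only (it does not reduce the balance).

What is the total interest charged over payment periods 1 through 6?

# | Opening | Interest | Payment | Fee | End bal
1 | $2,297.79 | $22.97 | $411.97 | $20.00 | $1,908.79
2 | $1,908.79 | $22.97 | $411.97 | — | $1,519.79
3 | $1,519.79 | $22.97 | $411.97 | — | $1,130.79
4 | $1,130.79 | $22.97 | $411.97 | — | $741.79
5 | $741.79 | $22.97 | $411.97 | — | $352.79
6 | $352.79 | $22.97 | $375.76 | — | $0.00
Total interest: $22.97 + $22.97 + $22.97 + $22.97 + $22.97 + $22.97 = $137.82

$137.82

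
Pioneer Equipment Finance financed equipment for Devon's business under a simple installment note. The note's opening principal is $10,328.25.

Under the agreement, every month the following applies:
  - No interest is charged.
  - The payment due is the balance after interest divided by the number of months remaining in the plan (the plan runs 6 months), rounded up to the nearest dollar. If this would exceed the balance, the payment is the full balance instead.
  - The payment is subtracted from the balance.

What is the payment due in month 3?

$1,722.00

Month 1: opening $10,328.25; payment $1,722.00; balance $8,606.25
Month 2: opening $8,606.25; payment $1,722.00; balance $6,884.25
Month 3: opening $6,884.25; payment $1,722.00; balance $5,162.25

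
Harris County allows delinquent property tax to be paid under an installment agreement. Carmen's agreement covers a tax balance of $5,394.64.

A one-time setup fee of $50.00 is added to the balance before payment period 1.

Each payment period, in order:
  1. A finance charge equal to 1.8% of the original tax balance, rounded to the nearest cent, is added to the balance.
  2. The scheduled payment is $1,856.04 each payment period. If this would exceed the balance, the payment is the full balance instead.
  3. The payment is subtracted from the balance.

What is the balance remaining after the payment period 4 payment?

Payment period 1: $5,444.64 +$97.10 interest = $5,541.74; pay $1,856.04 → $3,685.70
Payment period 2: $3,685.70 +$97.10 interest = $3,782.80; pay $1,856.04 → $1,926.76
Payment period 3: $1,926.76 +$97.10 interest = $2,023.86; pay $1,856.04 → $167.82
Payment period 4: $167.82 +$97.10 interest = $264.92; pay $264.92 → $0.00

$0.00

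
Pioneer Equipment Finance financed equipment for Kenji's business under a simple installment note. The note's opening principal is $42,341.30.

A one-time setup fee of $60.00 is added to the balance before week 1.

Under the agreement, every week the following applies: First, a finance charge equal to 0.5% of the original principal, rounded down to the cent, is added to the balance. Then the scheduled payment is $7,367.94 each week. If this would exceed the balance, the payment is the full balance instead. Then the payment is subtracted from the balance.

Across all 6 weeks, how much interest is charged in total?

Week 1: $42,401.30 +$211.70 interest = $42,613.00; pay $7,367.94 → $35,245.06
Week 2: $35,245.06 +$211.70 interest = $35,456.76; pay $7,367.94 → $28,088.82
Week 3: $28,088.82 +$211.70 interest = $28,300.52; pay $7,367.94 → $20,932.58
Week 4: $20,932.58 +$211.70 interest = $21,144.28; pay $7,367.94 → $13,776.34
Week 5: $13,776.34 +$211.70 interest = $13,988.04; pay $7,367.94 → $6,620.10
Week 6: $6,620.10 +$211.70 interest = $6,831.80; pay $6,831.80 → $0.00
Total interest: $211.70 + $211.70 + $211.70 + $211.70 + $211.70 + $211.70 = $1,270.20

$1,270.20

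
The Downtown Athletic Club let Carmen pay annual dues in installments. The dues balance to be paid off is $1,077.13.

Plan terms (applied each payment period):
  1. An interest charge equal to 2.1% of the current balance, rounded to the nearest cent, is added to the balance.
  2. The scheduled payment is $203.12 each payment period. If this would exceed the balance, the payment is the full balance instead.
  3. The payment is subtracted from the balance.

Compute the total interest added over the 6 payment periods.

# | Opening | Interest | Payment | End bal
1 | $1,077.13 | $22.62 | $203.12 | $896.63
2 | $896.63 | $18.83 | $203.12 | $712.34
3 | $712.34 | $14.96 | $203.12 | $524.18
4 | $524.18 | $11.01 | $203.12 | $332.07
5 | $332.07 | $6.97 | $203.12 | $135.92
6 | $135.92 | $2.85 | $138.77 | $0.00
Total interest: $22.62 + $18.83 + $14.96 + $11.01 + $6.97 + $2.85 = $77.24

$77.24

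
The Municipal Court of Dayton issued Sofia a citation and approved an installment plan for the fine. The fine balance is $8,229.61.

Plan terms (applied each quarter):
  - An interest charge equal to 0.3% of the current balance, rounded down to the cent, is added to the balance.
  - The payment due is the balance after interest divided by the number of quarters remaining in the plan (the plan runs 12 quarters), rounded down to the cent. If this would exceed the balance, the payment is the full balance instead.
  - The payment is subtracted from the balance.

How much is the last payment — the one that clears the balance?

$710.89

Quarter 1: opening $8,229.61; interest $24.68 → $8,254.29; payment $687.85; balance $7,566.44
Quarter 2: opening $7,566.44; interest $22.69 → $7,589.13; payment $689.92; balance $6,899.21
Quarter 3: opening $6,899.21; interest $20.69 → $6,919.90; payment $691.99; balance $6,227.91
Quarter 4: opening $6,227.91; interest $18.68 → $6,246.59; payment $694.06; balance $5,552.53
Quarter 5: opening $5,552.53; interest $16.65 → $5,569.18; payment $696.14; balance $4,873.04
Quarter 6: opening $4,873.04; interest $14.61 → $4,887.65; payment $698.23; balance $4,189.42
Quarter 7: opening $4,189.42; interest $12.56 → $4,201.98; payment $700.33; balance $3,501.65
Quarter 8: opening $3,501.65; interest $10.50 → $3,512.15; payment $702.43; balance $2,809.72
Quarter 9: opening $2,809.72; interest $8.42 → $2,818.14; payment $704.53; balance $2,113.61
Quarter 10: opening $2,113.61; interest $6.34 → $2,119.95; payment $706.65; balance $1,413.30
Quarter 11: opening $1,413.30; interest $4.23 → $1,417.53; payment $708.76; balance $708.77
Quarter 12: opening $708.77; interest $2.12 → $710.89; payment $710.89; balance $0.00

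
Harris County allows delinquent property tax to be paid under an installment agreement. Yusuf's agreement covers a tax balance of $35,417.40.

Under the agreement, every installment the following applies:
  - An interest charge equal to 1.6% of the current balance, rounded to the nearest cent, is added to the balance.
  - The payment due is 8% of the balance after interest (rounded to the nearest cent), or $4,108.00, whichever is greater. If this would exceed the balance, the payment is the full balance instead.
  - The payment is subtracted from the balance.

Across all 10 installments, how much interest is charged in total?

Installment 1: opening $35,417.40; interest $566.68 → $35,984.08; payment $4,108.00; balance $31,876.08
Installment 2: opening $31,876.08; interest $510.02 → $32,386.10; payment $4,108.00; balance $28,278.10
Installment 3: opening $28,278.10; interest $452.45 → $28,730.55; payment $4,108.00; balance $24,622.55
Installment 4: opening $24,622.55; interest $393.96 → $25,016.51; payment $4,108.00; balance $20,908.51
Installment 5: opening $20,908.51; interest $334.54 → $21,243.05; payment $4,108.00; balance $17,135.05
Installment 6: opening $17,135.05; interest $274.16 → $17,409.21; payment $4,108.00; balance $13,301.21
Installment 7: opening $13,301.21; interest $212.82 → $13,514.03; payment $4,108.00; balance $9,406.03
Installment 8: opening $9,406.03; interest $150.50 → $9,556.53; payment $4,108.00; balance $5,448.53
Installment 9: opening $5,448.53; interest $87.18 → $5,535.71; payment $4,108.00; balance $1,427.71
Installment 10: opening $1,427.71; interest $22.84 → $1,450.55; payment $1,450.55; balance $0.00
Total interest: $566.68 + $510.02 + $452.45 + $393.96 + $334.54 + $274.16 + $212.82 + $150.50 + $87.18 + $22.84 = $3,005.15

$3,005.15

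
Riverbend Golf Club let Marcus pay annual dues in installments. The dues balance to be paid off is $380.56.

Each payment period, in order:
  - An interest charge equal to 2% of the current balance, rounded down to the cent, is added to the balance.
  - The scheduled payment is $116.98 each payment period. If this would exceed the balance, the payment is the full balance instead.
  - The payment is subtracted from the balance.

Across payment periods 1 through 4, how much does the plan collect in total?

Payment period 1: opening $380.56; interest $7.61 → $388.17; payment $116.98; balance $271.19
Payment period 2: opening $271.19; interest $5.42 → $276.61; payment $116.98; balance $159.63
Payment period 3: opening $159.63; interest $3.19 → $162.82; payment $116.98; balance $45.84
Payment period 4: opening $45.84; interest $0.91 → $46.75; payment $46.75; balance $0.00
Total paid: $397.69

$397.69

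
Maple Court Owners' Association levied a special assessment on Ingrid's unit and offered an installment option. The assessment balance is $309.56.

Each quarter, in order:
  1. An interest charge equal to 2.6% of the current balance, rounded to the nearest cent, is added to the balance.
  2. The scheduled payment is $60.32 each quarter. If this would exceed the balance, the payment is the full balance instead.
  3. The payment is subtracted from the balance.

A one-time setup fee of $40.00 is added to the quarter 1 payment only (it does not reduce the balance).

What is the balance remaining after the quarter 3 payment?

$148.64

Quarter 1: opening $309.56; interest $8.05 → $317.61; payment $60.32 (+ $40.00 fee); balance $257.29
Quarter 2: opening $257.29; interest $6.69 → $263.98; payment $60.32; balance $203.66
Quarter 3: opening $203.66; interest $5.30 → $208.96; payment $60.32; balance $148.64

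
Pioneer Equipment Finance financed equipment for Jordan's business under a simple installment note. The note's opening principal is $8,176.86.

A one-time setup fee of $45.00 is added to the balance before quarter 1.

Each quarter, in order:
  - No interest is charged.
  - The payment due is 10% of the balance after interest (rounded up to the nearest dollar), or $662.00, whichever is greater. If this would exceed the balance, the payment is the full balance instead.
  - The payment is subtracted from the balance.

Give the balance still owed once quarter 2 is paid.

Quarter 1: opening $8,221.86; payment $823.00; balance $7,398.86
Quarter 2: opening $7,398.86; payment $740.00; balance $6,658.86

$6,658.86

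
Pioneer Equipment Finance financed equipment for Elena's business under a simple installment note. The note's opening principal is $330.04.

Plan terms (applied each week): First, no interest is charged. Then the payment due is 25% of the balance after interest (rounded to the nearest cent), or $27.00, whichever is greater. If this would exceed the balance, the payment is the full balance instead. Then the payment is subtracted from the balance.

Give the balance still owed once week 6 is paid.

Week 1: $330.04 − $82.51 → $247.53
Week 2: $247.53 − $61.88 → $185.65
Week 3: $185.65 − $46.41 → $139.24
Week 4: $139.24 − $34.81 → $104.43
Week 5: $104.43 − $27.00 → $77.43
Week 6: $77.43 − $27.00 → $50.43

$50.43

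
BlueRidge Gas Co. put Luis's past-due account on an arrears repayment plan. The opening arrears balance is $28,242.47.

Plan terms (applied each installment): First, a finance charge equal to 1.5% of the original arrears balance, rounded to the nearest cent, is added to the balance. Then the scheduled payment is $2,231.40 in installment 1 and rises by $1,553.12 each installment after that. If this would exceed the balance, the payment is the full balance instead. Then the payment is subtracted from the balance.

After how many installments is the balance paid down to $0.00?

6

# | Opening | Interest | Payment | End bal
1 | $28,242.47 | $423.64 | $2,231.40 | $26,434.71
2 | $26,434.71 | $423.64 | $3,784.52 | $23,073.83
3 | $23,073.83 | $423.64 | $5,337.64 | $18,159.83
4 | $18,159.83 | $423.64 | $6,890.76 | $11,692.71
5 | $11,692.71 | $423.64 | $8,443.88 | $3,672.47
6 | $3,672.47 | $423.64 | $4,096.11 | $0.00
Balance reaches $0.00 in installment 6.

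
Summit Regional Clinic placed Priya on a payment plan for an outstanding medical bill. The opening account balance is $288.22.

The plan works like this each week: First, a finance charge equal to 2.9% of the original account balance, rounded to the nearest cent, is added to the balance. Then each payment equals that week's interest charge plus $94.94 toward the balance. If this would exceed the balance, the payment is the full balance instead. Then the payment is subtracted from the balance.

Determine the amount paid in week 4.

Week 1: $288.22 +$8.36 interest = $296.58; pay $103.30 → $193.28
Week 2: $193.28 +$8.36 interest = $201.64; pay $103.30 → $98.34
Week 3: $98.34 +$8.36 interest = $106.70; pay $103.30 → $3.40
Week 4: $3.40 +$8.36 interest = $11.76; pay $11.76 → $0.00

$11.76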